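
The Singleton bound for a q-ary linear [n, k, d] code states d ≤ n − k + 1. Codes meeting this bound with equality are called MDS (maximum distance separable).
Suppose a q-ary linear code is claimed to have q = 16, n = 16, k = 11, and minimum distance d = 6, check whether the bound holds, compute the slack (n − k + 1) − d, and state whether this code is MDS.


Singleton RHS = n − k + 1 = 6, slack = 0, bound satisfied, MDS.

Singleton bound: d ≤ n − k + 1.
Here n = 16, k = 11, so n − k + 1 = 6.
Given d = 6, check d ≤ 6: YES.
Slack = (n − k + 1) − d = 0.
The code is MDS (slack = 0).
Description: the claimed parameters are [16, 11, 6]_16; such a code would be MDS (meets Singleton bound).


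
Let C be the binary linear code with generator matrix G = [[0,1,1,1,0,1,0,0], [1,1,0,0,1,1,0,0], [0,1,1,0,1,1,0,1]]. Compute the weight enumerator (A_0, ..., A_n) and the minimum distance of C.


Weight distribution: A_0 = 1, A_3 = 2, A_4 = 3, A_5 = 2. Minimum distance d = 3.

Enumerate all 2^3 = 8 messages m ∈ F_2^3.
For each, compute codeword c = mG in F_2^8, then tally its weight.
  m = 000 → c = 00000000, weight = 0.
  m = 100 → c = 01110100, weight = 4.
  m = 010 → c = 11001100, weight = 4.
  m = 110 → c = 10111000, weight = 4.
  m = 001 → c = 01101101, weight = 5.
  m = 101 → c = 00011001, weight = 3.
  m = 011 → c = 10100001, weight = 3.
  m = 111 → c = 11010101, weight = 5.
Tally weights:
  weight 0: 1 codewords.
  weight 3: 2 codewords.
  weight 4: 3 codewords.
  weight 5: 2 codewords.
Minimum distance d = smallest w > 0 with A_w > 0 = 3.
Sanity: Σ A_w = 8 = 2^3 = 8 ✓.


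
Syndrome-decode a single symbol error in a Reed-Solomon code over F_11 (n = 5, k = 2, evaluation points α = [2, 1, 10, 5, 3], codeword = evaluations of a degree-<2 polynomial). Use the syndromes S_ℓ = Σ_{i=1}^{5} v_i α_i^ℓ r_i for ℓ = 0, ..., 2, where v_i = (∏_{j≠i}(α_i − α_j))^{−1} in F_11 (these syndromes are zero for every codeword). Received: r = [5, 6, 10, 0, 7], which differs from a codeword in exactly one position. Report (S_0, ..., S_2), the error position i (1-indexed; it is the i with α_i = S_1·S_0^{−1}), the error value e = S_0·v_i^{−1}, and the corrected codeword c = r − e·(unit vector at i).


S = (6, 6, 6), error at position 2, error magnitude e = 3, c = [5, 3, 10, 0, 7].

Step 1: column multipliers v_i = (∏_{j≠i}(α_i − α_j))^{−1} mod 11.
  i = 1 (α = 2): (2−1)(2−10)(2−5)(2−3) = 1·(−8)·(−3)·(−1) = −24 ≡ 9, so v_1 = 9^{−1} = 5 (mod 11).
  i = 2 (α = 1): (1−2)(1−10)(1−5)(1−3) = (−1)·(−9)·(−4)·(−2) = 72 ≡ 6, so v_2 = 6^{−1} = 2 (mod 11).
  i = 3 (α = 10): (10−2)(10−1)(10−5)(10−3) = 8·9·5·7 = 2520 ≡ 1, so v_3 = 1^{−1} = 1 (mod 11).
  i = 4 (α = 5): (5−2)(5−1)(5−10)(5−3) = 3·4·(−5)·2 = −120 ≡ 1, so v_4 = 1^{−1} = 1 (mod 11).
  i = 5 (α = 3): (3−2)(3−1)(3−10)(3−5) = 1·2·(−7)·(−2) = 28 ≡ 6, so v_5 = 6^{−1} = 2 (mod 11).
  v = [5, 2, 1, 1, 2].
Step 2: syndromes of r = [5, 6, 10, 0, 7] (all sums mod 11).
  S_0 = Σ v_i r_i = 5·5 + 2·6 + 1·10 + 1·0 + 2·7 = 61 ≡ 6.
  S_1 = Σ v_i α_i r_i = 5·2·5 + 2·1·6 + 1·10·10 + 1·5·0 + 2·3·7 = 204 ≡ 6.
  α_i^2 mod 11 = [4, 1, 1, 3, 9].
  S_2 = Σ v_i α_i^2 r_i = 5·4·5 + 2·1·6 + 1·1·10 + 1·3·0 + 2·9·7 = 248 ≡ 6.
  S = (6, 6, 6) ≠ 0, so r is not a codeword (an error is present).
Step 3: locate the error. For a single error e at position i, S_ℓ = v_i·e·α_i^ℓ, so α_err = S_1/S_0.
  S_0^{−1} = 6^{−1} = 2 (mod 11), so α_err = 6·2 = 12 ≡ 1 = α_2. Error position i = 2.
  Consistency check: S_2/S_1 = 6·2 = 12 ≡ 1 = α_err ✓ (single-error assumption holds).
Step 4: error magnitude e = S_0/v_2 = S_0·∏_{j≠2}(α_2 − α_j) = 6·6 = 36 ≡ 3 (mod 11).
Step 5: correct position 2: c_2 = r_2 − e = 6 − 3 ≡ 3 (mod 11). Hence c = [5, 3, 10, 0, 7].
  Check: interpolating c through the α_i gives m(x) = 1 + 2·x (degree < 2) with m(α_i) = c_i for every i, so c is indeed a codeword.


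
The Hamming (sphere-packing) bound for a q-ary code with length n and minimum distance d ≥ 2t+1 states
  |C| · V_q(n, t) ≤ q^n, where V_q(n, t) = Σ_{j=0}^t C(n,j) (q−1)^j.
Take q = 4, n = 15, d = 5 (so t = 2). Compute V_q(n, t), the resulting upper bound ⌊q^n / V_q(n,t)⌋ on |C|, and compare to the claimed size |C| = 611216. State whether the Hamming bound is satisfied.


V_q(n, t) = 991, q^n = 1073741824, Hamming bound = 1083493, |C| = 611216 ≤ bound (satisfied).

Step 1: Compute V_q(n, t) = Σ_{j=0}^2 C(n, j) (q−1)^j.
  j = 0: C(15,0)·(3)^0 = 1·1 = 1.
  j = 1: C(15,1)·(3)^1 = 15·3 = 45.
  j = 2: C(15,2)·(3)^2 = 105·9 = 945.
  V_q(n, t) = 1 + 45 + 945 = 991.
Step 2: q^n = 4^15 = 1073741824.
Step 3: Hamming bound ⌊q^n / V_q(n,t)⌋ = ⌊1073741824/991⌋ = 1083493.
Step 4: Compare |C| = 611216 to 1083493: satisfied.
The claimed |C| lies below the Hamming bound.


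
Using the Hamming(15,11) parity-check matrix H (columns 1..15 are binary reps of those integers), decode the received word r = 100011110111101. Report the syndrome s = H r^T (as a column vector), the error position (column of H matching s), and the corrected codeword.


s = (0, 0, 1, 0)^T, error position = 2, corrected codeword c = 110011110111101

Compute s = H r^T mod 2 one row at a time:
  s_1 = 1 + 0 + 1 + 1 + 1 + 1 + 0 + 1 = 6 ≡ 0 (mod 2).
  s_2 = 0 + 1 + 1 + 1 + 1 + 1 + 0 + 1 = 6 ≡ 0 (mod 2).
  s_3 = 0 + 0 + 1 + 1 + 1 + 1 + 0 + 1 = 5 ≡ 1 (mod 2).
  s_4 = 1 + 0 + 1 + 1 + 0 + 1 + 1 + 1 = 6 ≡ 0 (mod 2).
s = (0, 0, 1, 0)^T — this equals column 2 of H (binary 0010), so error is at position 2.
Correct: flip bit 2 of r = 100011110111101 to get c = 110011110111101.


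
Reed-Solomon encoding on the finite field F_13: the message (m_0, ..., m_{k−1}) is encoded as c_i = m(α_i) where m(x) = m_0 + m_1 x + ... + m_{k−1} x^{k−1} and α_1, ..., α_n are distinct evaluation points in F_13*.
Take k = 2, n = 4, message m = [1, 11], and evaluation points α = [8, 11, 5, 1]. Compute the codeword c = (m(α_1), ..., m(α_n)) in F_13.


c = [11, 5, 4, 12]

Message polynomial: m(x) = 1 + 11·x (mod 13).
For each evaluation point α_i, compute m(α_i) mod 13:
  α_1 = 8: Horner steps 11 → 11, so m(8) = 11.
  α_2 = 11: Horner steps 11 → 5, so m(11) = 5.
  α_3 = 5: Horner steps 11 → 4, so m(5) = 4.
  α_4 = 1: Horner steps 11 → 12, so m(1) = 12.
Codeword c = [11, 5, 4, 12] ∈ F_13^4.


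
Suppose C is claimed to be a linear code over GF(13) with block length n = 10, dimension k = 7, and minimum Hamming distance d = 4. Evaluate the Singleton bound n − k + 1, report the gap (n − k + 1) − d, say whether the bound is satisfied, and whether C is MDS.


Singleton RHS = n − k + 1 = 4, slack = 0, bound satisfied, MDS.

Singleton bound: d ≤ n − k + 1.
Here n = 10, k = 7, so n − k + 1 = 4.
Given d = 4, check d ≤ 4: YES.
Slack = (n − k + 1) − d = 0.
The code is MDS (slack = 0).
Description: the claimed parameters are [10, 7, 4]_13; such a code would be MDS (meets Singleton bound).


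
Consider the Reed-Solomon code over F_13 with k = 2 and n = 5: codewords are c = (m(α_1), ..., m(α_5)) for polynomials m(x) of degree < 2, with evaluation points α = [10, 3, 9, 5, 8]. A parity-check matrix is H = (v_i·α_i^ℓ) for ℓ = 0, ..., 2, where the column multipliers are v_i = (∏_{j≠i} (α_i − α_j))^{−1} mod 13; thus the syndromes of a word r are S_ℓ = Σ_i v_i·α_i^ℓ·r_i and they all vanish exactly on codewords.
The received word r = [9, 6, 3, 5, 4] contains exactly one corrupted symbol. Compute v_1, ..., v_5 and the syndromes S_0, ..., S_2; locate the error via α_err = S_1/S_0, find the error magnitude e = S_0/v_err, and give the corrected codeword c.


S = (5, 1, 8), error at position 5, error magnitude e = 7, c = [9, 6, 3, 5, 10].

Step 1: column multipliers v_i = (∏_{j≠i}(α_i − α_j))^{−1} mod 13.
  i = 1 (α = 10): (10−3)(10−9)(10−5)(10−8) = 7·1·5·2 = 70 ≡ 5, so v_1 = 5^{−1} = 8 (mod 13).
  i = 2 (α = 3): (3−10)(3−9)(3−5)(3−8) = (−7)·(−6)·(−2)·(−5) = 420 ≡ 4, so v_2 = 4^{−1} = 10 (mod 13).
  i = 3 (α = 9): (9−10)(9−3)(9−5)(9−8) = (−1)·6·4·1 = −24 ≡ 2, so v_3 = 2^{−1} = 7 (mod 13).
  i = 4 (α = 5): (5−10)(5−3)(5−9)(5−8) = (−5)·2·(−4)·(−3) = −120 ≡ 10, so v_4 = 10^{−1} = 4 (mod 13).
  i = 5 (α = 8): (8−10)(8−3)(8−9)(8−5) = (−2)·5·(−1)·3 = 30 ≡ 4, so v_5 = 4^{−1} = 10 (mod 13).
  v = [8, 10, 7, 4, 10].
Step 2: syndromes of r = [9, 6, 3, 5, 4] (all sums mod 13).
  S_0 = Σ v_i r_i = 8·9 + 10·6 + 7·3 + 4·5 + 10·4 = 213 ≡ 5.
  S_1 = Σ v_i α_i r_i = 8·10·9 + 10·3·6 + 7·9·3 + 4·5·5 + 10·8·4 = 1509 ≡ 1.
  α_i^2 mod 13 = [9, 9, 3, 12, 12].
  S_2 = Σ v_i α_i^2 r_i = 8·9·9 + 10·9·6 + 7·3·3 + 4·12·5 + 10·12·4 = 1971 ≡ 8.
  S = (5, 1, 8) ≠ 0, so r is not a codeword (an error is present).
Step 3: locate the error. For a single error e at position i, S_ℓ = v_i·e·α_i^ℓ, so α_err = S_1/S_0.
  S_0^{−1} = 5^{−1} = 8 (mod 13), so α_err = 1·8 = 8 ≡ 8 = α_5. Error position i = 5.
  Consistency check: S_2/S_1 = 8·1 = 8 ≡ 8 = α_err ✓ (single-error assumption holds).
Step 4: error magnitude e = S_0/v_5 = S_0·∏_{j≠5}(α_5 − α_j) = 5·4 = 20 ≡ 7 (mod 13).
Step 5: correct position 5: c_5 = r_5 − e = 4 − 7 ≡ 10 (mod 13). Hence c = [9, 6, 3, 5, 10].
  Check: interpolating c through the α_i gives m(x) = 1 + 6·x (degree < 2) with m(α_i) = c_i for every i, so c is indeed a codeword.


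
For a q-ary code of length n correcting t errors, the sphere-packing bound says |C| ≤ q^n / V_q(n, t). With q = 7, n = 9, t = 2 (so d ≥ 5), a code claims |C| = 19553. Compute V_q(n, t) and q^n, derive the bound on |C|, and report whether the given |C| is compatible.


V_q(n, t) = 1351, q^n = 40353607, Hamming bound = 29869, |C| = 19553 ≤ bound (satisfied).

Step 1: Compute V_q(n, t) = Σ_{j=0}^2 C(n, j) (q−1)^j.
  j = 0: C(9,0)·(6)^0 = 1·1 = 1.
  j = 1: C(9,1)·(6)^1 = 9·6 = 54.
  j = 2: C(9,2)·(6)^2 = 36·36 = 1296.
  V_q(n, t) = 1 + 54 + 1296 = 1351.
Step 2: q^n = 7^9 = 40353607.
Step 3: Hamming bound ⌊q^n / V_q(n,t)⌋ = ⌊40353607/1351⌋ = 29869.
Step 4: Compare |C| = 19553 to 29869: satisfied.
The claimed |C| lies below the Hamming bound.


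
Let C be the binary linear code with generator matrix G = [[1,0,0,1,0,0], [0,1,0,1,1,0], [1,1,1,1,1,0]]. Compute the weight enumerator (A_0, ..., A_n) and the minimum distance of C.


Weight distribution: A_0 = 1, A_2 = 3, A_3 = 3, A_5 = 1. Minimum distance d = 2.

Enumerate all 2^3 = 8 messages m ∈ F_2^3.
For each, compute codeword c = mG in F_2^6, then tally its weight.
  m = 000 → c = 000000, weight = 0.
  m = 100 → c = 100100, weight = 2.
  m = 010 → c = 010110, weight = 3.
  m = 110 → c = 110010, weight = 3.
  m = 001 → c = 111110, weight = 5.
  m = 101 → c = 011010, weight = 3.
  m = 011 → c = 101000, weight = 2.
  m = 111 → c = 001100, weight = 2.
Tally weights:
  weight 0: 1 codewords.
  weight 2: 3 codewords.
  weight 3: 3 codewords.
  weight 5: 1 codewords.
Minimum distance d = smallest w > 0 with A_w > 0 = 2.
Sanity: Σ A_w = 8 = 2^3 = 8 ✓.


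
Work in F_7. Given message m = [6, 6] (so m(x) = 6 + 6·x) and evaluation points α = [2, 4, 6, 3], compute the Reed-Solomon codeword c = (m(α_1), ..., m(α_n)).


c = [4, 2, 0, 3]

Message polynomial: m(x) = 6 + 6·x (mod 7).
For each evaluation point α_i, compute m(α_i) mod 7:
  α_1 = 2: Horner steps 6 → 4, so m(2) = 4.
  α_2 = 4: Horner steps 6 → 2, so m(4) = 2.
  α_3 = 6: Horner steps 6 → 0, so m(6) = 0.
  α_4 = 3: Horner steps 6 → 3, so m(3) = 3.
Codeword c = [4, 2, 0, 3] ∈ F_7^4.


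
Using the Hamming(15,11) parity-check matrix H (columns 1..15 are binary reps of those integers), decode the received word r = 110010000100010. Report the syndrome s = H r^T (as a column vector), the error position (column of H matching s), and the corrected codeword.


s = (0, 0, 1, 0)^T, error position = 2, corrected codeword c = 100010000100010

Compute s = H r^T mod 2 one row at a time:
  s_1 = 0 + 0 + 1 + 0 + 0 + 0 + 1 + 0 = 2 ≡ 0 (mod 2).
  s_2 = 0 + 1 + 0 + 0 + 0 + 0 + 1 + 0 = 2 ≡ 0 (mod 2).
  s_3 = 1 + 0 + 0 + 0 + 1 + 0 + 1 + 0 = 3 ≡ 1 (mod 2).
  s_4 = 1 + 0 + 1 + 0 + 0 + 0 + 0 + 0 = 2 ≡ 0 (mod 2).
s = (0, 0, 1, 0)^T — this equals column 2 of H (binary 0010), so error is at position 2.
Correct: flip bit 2 of r = 110010000100010 to get c = 100010000100010.


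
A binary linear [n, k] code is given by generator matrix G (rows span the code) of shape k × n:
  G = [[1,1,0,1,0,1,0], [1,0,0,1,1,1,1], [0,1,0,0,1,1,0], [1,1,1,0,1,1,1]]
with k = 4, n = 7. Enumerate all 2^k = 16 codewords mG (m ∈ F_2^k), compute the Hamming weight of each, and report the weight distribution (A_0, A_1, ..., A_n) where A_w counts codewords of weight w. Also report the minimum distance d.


Weight distribution: A_0 = 1, A_2 = 1, A_3 = 6, A_4 = 5, A_5 = 2, A_6 = 1. Minimum distance d = 2.

Enumerate all 2^4 = 16 messages m ∈ F_2^4.
For each, compute codeword c = mG in F_2^7, then tally its weight.
  m = 0000 → c = 0000000, weight = 0.
  m = 1000 → c = 1101010, weight = 4.
  m = 0100 → c = 1001111, weight = 5.
  m = 1100 → c = 0100101, weight = 3.
  m = 0010 → c = 0100110, weight = 3.
  m = 1010 → c = 1001100, weight = 3.
  m = 0110 → c = 1101001, weight = 4.
  m = 1110 → c = 0000011, weight = 2.
  m = 0001 → c = 1110111, weight = 6.
  m = 1001 → c = 0011101, weight = 4.
  m = 0101 → c = 0111000, weight = 3.
  m = 1101 → c = 1010010, weight = 3.
  m = 0011 → c = 1010001, weight = 3.
  m = 1011 → c = 0111011, weight = 5.
  m = 0111 → c = 0011110, weight = 4.
  m = 1111 → c = 1110100, weight = 4.
Tally weights:
  weight 0: 1 codewords.
  weight 2: 1 codewords.
  weight 3: 6 codewords.
  weight 4: 5 codewords.
  weight 5: 2 codewords.
  weight 6: 1 codewords.
Minimum distance d = smallest w > 0 with A_w > 0 = 2.
Sanity: Σ A_w = 16 = 2^4 = 16 ✓.


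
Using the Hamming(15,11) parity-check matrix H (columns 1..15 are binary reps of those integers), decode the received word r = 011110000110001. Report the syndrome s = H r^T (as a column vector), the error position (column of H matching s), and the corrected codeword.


s = (1, 1, 1, 0)^T, error position = 14, corrected codeword c = 011110000110011

Compute s = H r^T mod 2 one row at a time:
  s_1 = 0 + 0 + 1 + 1 + 0 + 0 + 0 + 1 = 3 ≡ 1 (mod 2).
  s_2 = 1 + 1 + 0 + 0 + 0 + 0 + 0 + 1 = 3 ≡ 1 (mod 2).
  s_3 = 1 + 1 + 0 + 0 + 1 + 1 + 0 + 1 = 5 ≡ 1 (mod 2).
  s_4 = 0 + 1 + 1 + 0 + 0 + 1 + 0 + 1 = 4 ≡ 0 (mod 2).
s = (1, 1, 1, 0)^T — this equals column 14 of H (binary 1110), so error is at position 14.
Correct: flip bit 14 of r = 011110000110001 to get c = 011110000110011.


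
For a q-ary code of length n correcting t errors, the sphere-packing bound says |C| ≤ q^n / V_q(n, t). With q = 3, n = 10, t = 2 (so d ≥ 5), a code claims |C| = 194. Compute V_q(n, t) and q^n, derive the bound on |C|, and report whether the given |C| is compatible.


V_q(n, t) = 201, q^n = 59049, Hamming bound = 293, |C| = 194 ≤ bound (satisfied).

Step 1: Compute V_q(n, t) = Σ_{j=0}^2 C(n, j) (q−1)^j.
  j = 0: C(10,0)·(2)^0 = 1·1 = 1.
  j = 1: C(10,1)·(2)^1 = 10·2 = 20.
  j = 2: C(10,2)·(2)^2 = 45·4 = 180.
  V_q(n, t) = 1 + 20 + 180 = 201.
Step 2: q^n = 3^10 = 59049.
Step 3: Hamming bound ⌊q^n / V_q(n,t)⌋ = ⌊59049/201⌋ = 293.
Step 4: Compare |C| = 194 to 293: satisfied.
The claimed |C| lies below the Hamming bound.


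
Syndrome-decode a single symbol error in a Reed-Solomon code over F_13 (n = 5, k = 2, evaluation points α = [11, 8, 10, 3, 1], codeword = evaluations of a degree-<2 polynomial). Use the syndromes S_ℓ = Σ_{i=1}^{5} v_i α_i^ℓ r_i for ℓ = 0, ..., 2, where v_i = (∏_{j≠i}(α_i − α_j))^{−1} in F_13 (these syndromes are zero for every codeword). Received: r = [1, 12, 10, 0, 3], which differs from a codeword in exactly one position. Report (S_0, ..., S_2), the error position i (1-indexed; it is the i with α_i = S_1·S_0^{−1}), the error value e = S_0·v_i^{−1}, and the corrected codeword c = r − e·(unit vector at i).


S = (10, 9, 12), error at position 3, error magnitude e = 1, c = [1, 12, 9, 0, 3].

Step 1: column multipliers v_i = (∏_{j≠i}(α_i − α_j))^{−1} mod 13.
  i = 1 (α = 11): (11−8)(11−10)(11−3)(11−1) = 3·1·8·10 = 240 ≡ 6, so v_1 = 6^{−1} = 11 (mod 13).
  i = 2 (α = 8): (8−11)(8−10)(8−3)(8−1) = (−3)·(−2)·5·7 = 210 ≡ 2, so v_2 = 2^{−1} = 7 (mod 13).
  i = 3 (α = 10): (10−11)(10−8)(10−3)(10−1) = (−1)·2·7·9 = −126 ≡ 4, so v_3 = 4^{−1} = 10 (mod 13).
  i = 4 (α = 3): (3−11)(3−8)(3−10)(3−1) = (−8)·(−5)·(−7)·2 = −560 ≡ 12, so v_4 = 12^{−1} = 12 (mod 13).
  i = 5 (α = 1): (1−11)(1−8)(1−10)(1−3) = (−10)·(−7)·(−9)·(−2) = 1260 ≡ 12, so v_5 = 12^{−1} = 12 (mod 13).
  v = [11, 7, 10, 12, 12].
Step 2: syndromes of r = [1, 12, 10, 0, 3] (all sums mod 13).
  S_0 = Σ v_i r_i = 11·1 + 7·12 + 10·10 + 12·0 + 12·3 = 231 ≡ 10.
  S_1 = Σ v_i α_i r_i = 11·11·1 + 7·8·12 + 10·10·10 + 12·3·0 + 12·1·3 = 1829 ≡ 9.
  α_i^2 mod 13 = [4, 12, 9, 9, 1].
  S_2 = Σ v_i α_i^2 r_i = 11·4·1 + 7·12·12 + 10·9·10 + 12·9·0 + 12·1·3 = 1988 ≡ 12.
  S = (10, 9, 12) ≠ 0, so r is not a codeword (an error is present).
Step 3: locate the error. For a single error e at position i, S_ℓ = v_i·e·α_i^ℓ, so α_err = S_1/S_0.
  S_0^{−1} = 10^{−1} = 4 (mod 13), so α_err = 9·4 = 36 ≡ 10 = α_3. Error position i = 3.
  Consistency check: S_2/S_1 = 12·3 = 36 ≡ 10 = α_err ✓ (single-error assumption holds).
Step 4: error magnitude e = S_0/v_3 = S_0·∏_{j≠3}(α_3 − α_j) = 10·4 = 40 ≡ 1 (mod 13).
Step 5: correct position 3: c_3 = r_3 − e = 10 − 1 ≡ 9 (mod 13). Hence c = [1, 12, 9, 0, 3].
  Check: interpolating c through the α_i gives m(x) = 11 + 5·x (degree < 2) with m(α_i) = c_i for every i, so c is indeed a codeword.


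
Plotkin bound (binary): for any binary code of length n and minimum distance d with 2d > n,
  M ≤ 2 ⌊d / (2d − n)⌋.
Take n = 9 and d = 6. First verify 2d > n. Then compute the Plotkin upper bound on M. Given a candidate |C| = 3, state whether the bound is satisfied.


Plotkin bound M ≤ 4; given |C| = 3 ≤ bound (satisfied).

Check applicability: 2d = 12, n = 9.
2d − n = 3 > 0, so Plotkin applies.
Compute d/(2d−n) = 6/3 ≈ 2.0000.
⌊d/(2d−n)⌋ = 2.
Plotkin bound: M ≤ 2·2 = 4.
Given |C| = 3, check: satisfied.
This |C| is below the Plotkin bound.


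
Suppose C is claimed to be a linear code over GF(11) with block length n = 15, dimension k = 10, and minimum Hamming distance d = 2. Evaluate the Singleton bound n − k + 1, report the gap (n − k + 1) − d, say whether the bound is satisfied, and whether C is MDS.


Singleton RHS = n − k + 1 = 6, slack = 4, bound satisfied, not MDS.

Singleton bound: d ≤ n − k + 1.
Here n = 15, k = 10, so n − k + 1 = 6.
Given d = 2, check d ≤ 6: YES.
Slack = (n − k + 1) − d = 4.
The code is NOT MDS (slack = 4 > 0).
Description: the claimed parameters are [15, 10, 2]_11; such a code would be non-MDS.


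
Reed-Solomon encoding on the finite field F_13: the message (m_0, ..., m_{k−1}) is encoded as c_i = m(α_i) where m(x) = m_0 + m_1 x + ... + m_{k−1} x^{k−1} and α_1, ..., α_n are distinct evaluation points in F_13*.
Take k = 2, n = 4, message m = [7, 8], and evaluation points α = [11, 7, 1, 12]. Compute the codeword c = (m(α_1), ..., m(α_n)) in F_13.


c = [4, 11, 2, 12]

Message polynomial: m(x) = 7 + 8·x (mod 13).
For each evaluation point α_i, compute m(α_i) mod 13:
  α_1 = 11: Horner steps 8 → 4, so m(11) = 4.
  α_2 = 7: Horner steps 8 → 11, so m(7) = 11.
  α_3 = 1: Horner steps 8 → 2, so m(1) = 2.
  α_4 = 12: Horner steps 8 → 12, so m(12) = 12.
Codeword c = [4, 11, 2, 12] ∈ F_13^4.


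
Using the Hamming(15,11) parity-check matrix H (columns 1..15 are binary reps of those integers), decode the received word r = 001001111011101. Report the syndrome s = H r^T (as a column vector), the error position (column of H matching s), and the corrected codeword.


s = (0, 1, 1, 0)^T, error position = 6, corrected codeword c = 001000111011101

Compute s = H r^T mod 2 one row at a time:
  s_1 = 1 + 1 + 0 + 1 + 1 + 1 + 0 + 1 = 6 ≡ 0 (mod 2).
  s_2 = 0 + 0 + 1 + 1 + 1 + 1 + 0 + 1 = 5 ≡ 1 (mod 2).
  s_3 = 0 + 1 + 1 + 1 + 0 + 1 + 0 + 1 = 5 ≡ 1 (mod 2).
  s_4 = 0 + 1 + 0 + 1 + 1 + 1 + 1 + 1 = 6 ≡ 0 (mod 2).
s = (0, 1, 1, 0)^T — this equals column 6 of H (binary 0110), so error is at position 6.
Correct: flip bit 6 of r = 001001111011101 to get c = 001000111011101.


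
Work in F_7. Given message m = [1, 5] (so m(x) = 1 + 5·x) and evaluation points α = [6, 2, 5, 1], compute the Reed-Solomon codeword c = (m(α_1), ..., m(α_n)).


c = [3, 4, 5, 6]

Message polynomial: m(x) = 1 + 5·x (mod 7).
For each evaluation point α_i, compute m(α_i) mod 7:
  α_1 = 6: Horner steps 5 → 3, so m(6) = 3.
  α_2 = 2: Horner steps 5 → 4, so m(2) = 4.
  α_3 = 5: Horner steps 5 → 5, so m(5) = 5.
  α_4 = 1: Horner steps 5 → 6, so m(1) = 6.
Codeword c = [3, 4, 5, 6] ∈ F_7^4.


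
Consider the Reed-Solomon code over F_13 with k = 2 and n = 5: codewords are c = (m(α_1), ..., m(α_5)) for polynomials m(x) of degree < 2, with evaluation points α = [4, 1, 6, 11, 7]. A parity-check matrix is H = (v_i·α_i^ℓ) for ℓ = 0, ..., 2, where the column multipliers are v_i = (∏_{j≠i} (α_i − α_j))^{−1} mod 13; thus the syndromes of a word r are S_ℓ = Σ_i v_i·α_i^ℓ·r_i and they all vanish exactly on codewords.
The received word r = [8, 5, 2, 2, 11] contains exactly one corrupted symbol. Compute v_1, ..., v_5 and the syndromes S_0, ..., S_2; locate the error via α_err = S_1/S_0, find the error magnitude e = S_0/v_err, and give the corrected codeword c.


S = (4, 11, 1), error at position 3, error magnitude e = 5, c = [8, 5, 10, 2, 11].

Step 1: column multipliers v_i = (∏_{j≠i}(α_i − α_j))^{−1} mod 13.
  i = 1 (α = 4): (4−1)(4−6)(4−11)(4−7) = 3·(−2)·(−7)·(−3) = −126 ≡ 4, so v_1 = 4^{−1} = 10 (mod 13).
  i = 2 (α = 1): (1−4)(1−6)(1−11)(1−7) = (−3)·(−5)·(−10)·(−6) = 900 ≡ 3, so v_2 = 3^{−1} = 9 (mod 13).
  i = 3 (α = 6): (6−4)(6−1)(6−11)(6−7) = 2·5·(−5)·(−1) = 50 ≡ 11, so v_3 = 11^{−1} = 6 (mod 13).
  i = 4 (α = 11): (11−4)(11−1)(11−6)(11−7) = 7·10·5·4 = 1400 ≡ 9, so v_4 = 9^{−1} = 3 (mod 13).
  i = 5 (α = 7): (7−4)(7−1)(7−6)(7−11) = 3·6·1·(−4) = −72 ≡ 6, so v_5 = 6^{−1} = 11 (mod 13).
  v = [10, 9, 6, 3, 11].
Step 2: syndromes of r = [8, 5, 2, 2, 11] (all sums mod 13).
  S_0 = Σ v_i r_i = 10·8 + 9·5 + 6·2 + 3·2 + 11·11 = 264 ≡ 4.
  S_1 = Σ v_i α_i r_i = 10·4·8 + 9·1·5 + 6·6·2 + 3·11·2 + 11·7·11 = 1350 ≡ 11.
  α_i^2 mod 13 = [3, 1, 10, 4, 10].
  S_2 = Σ v_i α_i^2 r_i = 10·3·8 + 9·1·5 + 6·10·2 + 3·4·2 + 11·10·11 = 1639 ≡ 1.
  S = (4, 11, 1) ≠ 0, so r is not a codeword (an error is present).
Step 3: locate the error. For a single error e at position i, S_ℓ = v_i·e·α_i^ℓ, so α_err = S_1/S_0.
  S_0^{−1} = 4^{−1} = 10 (mod 13), so α_err = 11·10 = 110 ≡ 6 = α_3. Error position i = 3.
  Consistency check: S_2/S_1 = 1·6 = 6 ≡ 6 = α_err ✓ (single-error assumption holds).
Step 4: error magnitude e = S_0/v_3 = S_0·∏_{j≠3}(α_3 − α_j) = 4·11 = 44 ≡ 5 (mod 13).
Step 5: correct position 3: c_3 = r_3 − e = 2 − 5 ≡ 10 (mod 13). Hence c = [8, 5, 10, 2, 11].
  Check: interpolating c through the α_i gives m(x) = 4 + 1·x (degree < 2) with m(α_i) = c_i for every i, so c is indeed a codeword.


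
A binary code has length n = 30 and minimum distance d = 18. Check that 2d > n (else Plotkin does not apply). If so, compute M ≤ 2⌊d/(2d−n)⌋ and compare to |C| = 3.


Plotkin bound M ≤ 6; given |C| = 3 ≤ bound (satisfied).

Check applicability: 2d = 36, n = 30.
2d − n = 6 > 0, so Plotkin applies.
Compute d/(2d−n) = 18/6 ≈ 3.0000.
⌊d/(2d−n)⌋ = 3.
Plotkin bound: M ≤ 2·3 = 6.
Given |C| = 3, check: satisfied.
This |C| is below the Plotkin bound.


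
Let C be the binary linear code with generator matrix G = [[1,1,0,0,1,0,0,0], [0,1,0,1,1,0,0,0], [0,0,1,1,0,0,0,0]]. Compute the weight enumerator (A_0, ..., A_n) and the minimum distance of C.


Weight distribution: A_0 = 1, A_2 = 3, A_3 = 3, A_5 = 1. Minimum distance d = 2.

Enumerate all 2^3 = 8 messages m ∈ F_2^3.
For each, compute codeword c = mG in F_2^8, then tally its weight.
  m = 000 → c = 00000000, weight = 0.
  m = 100 → c = 11001000, weight = 3.
  m = 010 → c = 01011000, weight = 3.
  m = 110 → c = 10010000, weight = 2.
  m = 001 → c = 00110000, weight = 2.
  m = 101 → c = 11111000, weight = 5.
  m = 011 → c = 01101000, weight = 3.
  m = 111 → c = 10100000, weight = 2.
Tally weights:
  weight 0: 1 codewords.
  weight 2: 3 codewords.
  weight 3: 3 codewords.
  weight 5: 1 codewords.
Minimum distance d = smallest w > 0 with A_w > 0 = 2.
Sanity: Σ A_w = 8 = 2^3 = 8 ✓.


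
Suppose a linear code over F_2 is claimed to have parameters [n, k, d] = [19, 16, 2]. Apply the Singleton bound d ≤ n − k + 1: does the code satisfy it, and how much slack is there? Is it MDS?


Singleton RHS = n − k + 1 = 4, slack = 2, bound satisfied, not MDS.

Singleton bound: d ≤ n − k + 1.
Here n = 19, k = 16, so n − k + 1 = 4.
Given d = 2, check d ≤ 4: YES.
Slack = (n − k + 1) − d = 2.
The code is NOT MDS (slack = 2 > 0).
Description: the claimed parameters are [19, 16, 2]_2; such a code would be non-MDS.


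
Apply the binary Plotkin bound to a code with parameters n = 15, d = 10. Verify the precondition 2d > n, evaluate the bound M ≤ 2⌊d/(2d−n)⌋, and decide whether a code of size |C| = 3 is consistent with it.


Plotkin bound M ≤ 4; given |C| = 3 ≤ bound (satisfied).

Check applicability: 2d = 20, n = 15.
2d − n = 5 > 0, so Plotkin applies.
Compute d/(2d−n) = 10/5 ≈ 2.0000.
⌊d/(2d−n)⌋ = 2.
Plotkin bound: M ≤ 2·2 = 4.
Given |C| = 3, check: satisfied.
This |C| is below the Plotkin bound.


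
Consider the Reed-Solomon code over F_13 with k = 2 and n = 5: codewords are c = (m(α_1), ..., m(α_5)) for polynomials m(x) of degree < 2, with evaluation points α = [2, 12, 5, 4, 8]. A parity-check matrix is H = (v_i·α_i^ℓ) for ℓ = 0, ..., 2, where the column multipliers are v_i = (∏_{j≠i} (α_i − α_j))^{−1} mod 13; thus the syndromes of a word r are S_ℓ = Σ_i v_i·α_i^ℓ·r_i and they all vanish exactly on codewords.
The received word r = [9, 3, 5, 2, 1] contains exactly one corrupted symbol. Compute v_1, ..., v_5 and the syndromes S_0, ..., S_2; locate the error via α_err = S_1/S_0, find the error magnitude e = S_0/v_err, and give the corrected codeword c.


S = (4, 9, 4), error at position 2, error magnitude e = 3, c = [9, 0, 5, 2, 1].

Step 1: column multipliers v_i = (∏_{j≠i}(α_i − α_j))^{−1} mod 13.
  i = 1 (α = 2): (2−12)(2−5)(2−4)(2−8) = (−10)·(−3)·(−2)·(−6) = 360 ≡ 9, so v_1 = 9^{−1} = 3 (mod 13).
  i = 2 (α = 12): (12−2)(12−5)(12−4)(12−8) = 10·7·8·4 = 2240 ≡ 4, so v_2 = 4^{−1} = 10 (mod 13).
  i = 3 (α = 5): (5−2)(5−12)(5−4)(5−8) = 3·(−7)·1·(−3) = 63 ≡ 11, so v_3 = 11^{−1} = 6 (mod 13).
  i = 4 (α = 4): (4−2)(4−12)(4−5)(4−8) = 2·(−8)·(−1)·(−4) = −64 ≡ 1, so v_4 = 1^{−1} = 1 (mod 13).
  i = 5 (α = 8): (8−2)(8−12)(8−5)(8−4) = 6·(−4)·3·4 = −288 ≡ 11, so v_5 = 11^{−1} = 6 (mod 13).
  v = [3, 10, 6, 1, 6].
Step 2: syndromes of r = [9, 3, 5, 2, 1] (all sums mod 13).
  S_0 = Σ v_i r_i = 3·9 + 10·3 + 6·5 + 1·2 + 6·1 = 95 ≡ 4.
  S_1 = Σ v_i α_i r_i = 3·2·9 + 10·12·3 + 6·5·5 + 1·4·2 + 6·8·1 = 620 ≡ 9.
  α_i^2 mod 13 = [4, 1, 12, 3, 12].
  S_2 = Σ v_i α_i^2 r_i = 3·4·9 + 10·1·3 + 6·12·5 + 1·3·2 + 6·12·1 = 576 ≡ 4.
  S = (4, 9, 4) ≠ 0, so r is not a codeword (an error is present).
Step 3: locate the error. For a single error e at position i, S_ℓ = v_i·e·α_i^ℓ, so α_err = S_1/S_0.
  S_0^{−1} = 4^{−1} = 10 (mod 13), so α_err = 9·10 = 90 ≡ 12 = α_2. Error position i = 2.
  Consistency check: S_2/S_1 = 4·3 = 12 ≡ 12 = α_err ✓ (single-error assumption holds).
Step 4: error magnitude e = S_0/v_2 = S_0·∏_{j≠2}(α_2 − α_j) = 4·4 = 16 ≡ 3 (mod 13).
Step 5: correct position 2: c_2 = r_2 − e = 3 − 3 ≡ 0 (mod 13). Hence c = [9, 0, 5, 2, 1].
  Check: interpolating c through the α_i gives m(x) = 3 + 3·x (degree < 2) with m(α_i) = c_i for every i, so c is indeed a codeword.


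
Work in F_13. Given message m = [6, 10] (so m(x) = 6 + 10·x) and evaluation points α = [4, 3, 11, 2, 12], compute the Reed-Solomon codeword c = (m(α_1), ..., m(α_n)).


c = [7, 10, 12, 0, 9]

Message polynomial: m(x) = 6 + 10·x (mod 13).
For each evaluation point α_i, compute m(α_i) mod 13:
  α_1 = 4: Horner steps 10 → 7, so m(4) = 7.
  α_2 = 3: Horner steps 10 → 10, so m(3) = 10.
  α_3 = 11: Horner steps 10 → 12, so m(11) = 12.
  α_4 = 2: Horner steps 10 → 0, so m(2) = 0.
  α_5 = 12: Horner steps 10 → 9, so m(12) = 9.
Codeword c = [7, 10, 12, 0, 9] ∈ F_13^5.


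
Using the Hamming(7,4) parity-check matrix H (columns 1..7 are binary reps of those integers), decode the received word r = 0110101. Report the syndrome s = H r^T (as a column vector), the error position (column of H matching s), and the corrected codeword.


s = (0, 1, 1)^T, error position = 3, corrected codeword c = 0100101

Compute s = H r^T mod 2 one row at a time:
  s_1 = 0 + 1 + 0 + 1 = 2 ≡ 0 (mod 2).
  s_2 = 1 + 1 + 0 + 1 = 3 ≡ 1 (mod 2).
  s_3 = 0 + 1 + 1 + 1 = 3 ≡ 1 (mod 2).
s = (0, 1, 1)^T — this equals column 3 of H (binary 011), so error is at position 3.
Correct: flip bit 3 of r = 0110101 to get c = 0100101.


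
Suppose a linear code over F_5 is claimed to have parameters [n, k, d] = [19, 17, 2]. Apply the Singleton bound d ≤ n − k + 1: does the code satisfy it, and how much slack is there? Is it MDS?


Singleton RHS = n − k + 1 = 3, slack = 1, bound satisfied, not MDS.

Singleton bound: d ≤ n − k + 1.
Here n = 19, k = 17, so n − k + 1 = 3.
Given d = 2, check d ≤ 3: YES.
Slack = (n − k + 1) − d = 1.
The code is NOT MDS (slack = 1 > 0).
Description: the claimed parameters are [19, 17, 2]_5; such a code would be non-MDS.


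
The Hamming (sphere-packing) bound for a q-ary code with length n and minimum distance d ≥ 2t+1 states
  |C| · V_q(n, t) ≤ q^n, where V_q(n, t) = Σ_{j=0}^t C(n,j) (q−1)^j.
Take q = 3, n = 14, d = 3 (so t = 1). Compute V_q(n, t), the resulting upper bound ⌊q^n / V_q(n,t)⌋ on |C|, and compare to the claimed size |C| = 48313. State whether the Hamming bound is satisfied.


V_q(n, t) = 29, q^n = 4782969, Hamming bound = 164929, |C| = 48313 ≤ bound (satisfied).

Step 1: Compute V_q(n, t) = Σ_{j=0}^1 C(n, j) (q−1)^j.
  j = 0: C(14,0)·(2)^0 = 1·1 = 1.
  j = 1: C(14,1)·(2)^1 = 14·2 = 28.
  V_q(n, t) = 1 + 28 = 29.
Step 2: q^n = 3^14 = 4782969.
Step 3: Hamming bound ⌊q^n / V_q(n,t)⌋ = ⌊4782969/29⌋ = 164929.
Step 4: Compare |C| = 48313 to 164929: satisfied.
The claimed |C| lies below the Hamming bound.


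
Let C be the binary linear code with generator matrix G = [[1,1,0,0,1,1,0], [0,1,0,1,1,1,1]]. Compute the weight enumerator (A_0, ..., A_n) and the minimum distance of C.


Weight distribution: A_0 = 1, A_3 = 1, A_4 = 1, A_5 = 1. Minimum distance d = 3.

Enumerate all 2^2 = 4 messages m ∈ F_2^2.
For each, compute codeword c = mG in F_2^7, then tally its weight.
  m = 00 → c = 0000000, weight = 0.
  m = 10 → c = 1100110, weight = 4.
  m = 01 → c = 0101111, weight = 5.
  m = 11 → c = 1001001, weight = 3.
Tally weights:
  weight 0: 1 codewords.
  weight 3: 1 codewords.
  weight 4: 1 codewords.
  weight 5: 1 codewords.
Minimum distance d = smallest w > 0 with A_w > 0 = 3.
Sanity: Σ A_w = 4 = 2^2 = 4 ✓.


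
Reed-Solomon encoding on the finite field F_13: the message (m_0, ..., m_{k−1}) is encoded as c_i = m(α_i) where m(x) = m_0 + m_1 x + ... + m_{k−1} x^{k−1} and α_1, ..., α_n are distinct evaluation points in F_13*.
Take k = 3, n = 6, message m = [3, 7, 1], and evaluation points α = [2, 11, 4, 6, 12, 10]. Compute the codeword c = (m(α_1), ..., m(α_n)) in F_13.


c = [8, 6, 8, 3, 10, 4]

Message polynomial: m(x) = 3 + 7·x + 1·x^2 (mod 13).
For each evaluation point α_i, compute m(α_i) mod 13:
  α_1 = 2: Horner steps 1 → 9 → 8, so m(2) = 8.
  α_2 = 11: Horner steps 1 → 5 → 6, so m(11) = 6.
  α_3 = 4: Horner steps 1 → 11 → 8, so m(4) = 8.
  α_4 = 6: Horner steps 1 → 0 → 3, so m(6) = 3.
  α_5 = 12: Horner steps 1 → 6 → 10, so m(12) = 10.
  α_6 = 10: Horner steps 1 → 4 → 4, so m(10) = 4.
Codeword c = [8, 6, 8, 3, 10, 4] ∈ F_13^6.


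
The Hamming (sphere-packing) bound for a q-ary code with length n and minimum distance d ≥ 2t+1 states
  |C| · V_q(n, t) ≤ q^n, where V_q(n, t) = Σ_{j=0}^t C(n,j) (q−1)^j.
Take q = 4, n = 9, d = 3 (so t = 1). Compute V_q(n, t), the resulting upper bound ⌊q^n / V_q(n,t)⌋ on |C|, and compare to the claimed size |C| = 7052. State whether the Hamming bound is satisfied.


V_q(n, t) = 28, q^n = 262144, Hamming bound = 9362, |C| = 7052 ≤ bound (satisfied).

Step 1: Compute V_q(n, t) = Σ_{j=0}^1 C(n, j) (q−1)^j.
  j = 0: C(9,0)·(3)^0 = 1·1 = 1.
  j = 1: C(9,1)·(3)^1 = 9·3 = 27.
  V_q(n, t) = 1 + 27 = 28.
Step 2: q^n = 4^9 = 262144.
Step 3: Hamming bound ⌊q^n / V_q(n,t)⌋ = ⌊262144/28⌋ = 9362.
Step 4: Compare |C| = 7052 to 9362: satisfied.
The claimed |C| lies below the Hamming bound.


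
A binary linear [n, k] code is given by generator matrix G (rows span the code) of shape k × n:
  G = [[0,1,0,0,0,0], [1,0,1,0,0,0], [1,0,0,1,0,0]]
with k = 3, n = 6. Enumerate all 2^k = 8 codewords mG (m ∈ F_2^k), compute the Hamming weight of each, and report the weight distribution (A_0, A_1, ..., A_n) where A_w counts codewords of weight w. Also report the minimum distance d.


Weight distribution: A_0 = 1, A_1 = 1, A_2 = 3, A_3 = 3. Minimum distance d = 1.

Enumerate all 2^3 = 8 messages m ∈ F_2^3.
For each, compute codeword c = mG in F_2^6, then tally its weight.
  m = 000 → c = 000000, weight = 0.
  m = 100 → c = 010000, weight = 1.
  m = 010 → c = 101000, weight = 2.
  m = 110 → c = 111000, weight = 3.
  m = 001 → c = 100100, weight = 2.
  m = 101 → c = 110100, weight = 3.
  m = 011 → c = 001100, weight = 2.
  m = 111 → c = 011100, weight = 3.
Tally weights:
  weight 0: 1 codewords.
  weight 1: 1 codewords.
  weight 2: 3 codewords.
  weight 3: 3 codewords.
Minimum distance d = smallest w > 0 with A_w > 0 = 1.
Sanity: Σ A_w = 8 = 2^3 = 8 ✓.


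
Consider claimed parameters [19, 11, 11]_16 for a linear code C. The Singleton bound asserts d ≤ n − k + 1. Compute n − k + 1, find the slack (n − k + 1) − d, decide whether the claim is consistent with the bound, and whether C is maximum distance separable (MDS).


Singleton RHS = n − k + 1 = 9, slack = -2, bound violated (no such code; not MDS).

Singleton bound: d ≤ n − k + 1.
Here n = 19, k = 11, so n − k + 1 = 9.
Given d = 11, check d ≤ 9: NO.
Slack = (n − k + 1) − d = -2.
The slack is negative: d = 11 exceeds n − k + 1 = 9 by 2, so the Singleton bound is violated and no linear [19, 11, 11]_16 code can exist. In particular it is not MDS (MDS requires d = n − k + 1 exactly).
Description: the claimed parameters are [19, 11, 11]_16; such a code would be impossible (violates the Singleton bound).


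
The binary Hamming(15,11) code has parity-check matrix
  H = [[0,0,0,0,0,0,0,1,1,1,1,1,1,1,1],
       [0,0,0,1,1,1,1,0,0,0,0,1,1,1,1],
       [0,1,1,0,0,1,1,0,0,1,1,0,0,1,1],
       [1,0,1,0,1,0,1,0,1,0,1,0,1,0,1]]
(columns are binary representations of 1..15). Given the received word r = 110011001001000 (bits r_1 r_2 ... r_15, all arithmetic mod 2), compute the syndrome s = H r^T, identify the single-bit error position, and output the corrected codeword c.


s = (0, 1, 0, 1)^T, error position = 5, corrected codeword c = 110001001001000

Compute s = H r^T mod 2 one row at a time:
  s_1 = 0 + 1 + 0 + 0 + 1 + 0 + 0 + 0 = 2 ≡ 0 (mod 2).
  s_2 = 0 + 1 + 1 + 0 + 1 + 0 + 0 + 0 = 3 ≡ 1 (mod 2).
  s_3 = 1 + 0 + 1 + 0 + 0 + 0 + 0 + 0 = 2 ≡ 0 (mod 2).
  s_4 = 1 + 0 + 1 + 0 + 1 + 0 + 0 + 0 = 3 ≡ 1 (mod 2).
s = (0, 1, 0, 1)^T — this equals column 5 of H (binary 0101), so error is at position 5.
Correct: flip bit 5 of r = 110011001001000 to get c = 110001001001000.


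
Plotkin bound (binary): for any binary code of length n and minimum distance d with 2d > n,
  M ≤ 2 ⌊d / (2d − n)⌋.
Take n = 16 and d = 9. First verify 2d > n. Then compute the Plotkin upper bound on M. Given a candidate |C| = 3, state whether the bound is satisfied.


Plotkin bound M ≤ 8; given |C| = 3 ≤ bound (satisfied).

Check applicability: 2d = 18, n = 16.
2d − n = 2 > 0, so Plotkin applies.
Compute d/(2d−n) = 9/2 ≈ 4.5000.
⌊d/(2d−n)⌋ = 4.
Plotkin bound: M ≤ 2·4 = 8.
Given |C| = 3, check: satisfied.
This |C| is below the Plotkin bound.


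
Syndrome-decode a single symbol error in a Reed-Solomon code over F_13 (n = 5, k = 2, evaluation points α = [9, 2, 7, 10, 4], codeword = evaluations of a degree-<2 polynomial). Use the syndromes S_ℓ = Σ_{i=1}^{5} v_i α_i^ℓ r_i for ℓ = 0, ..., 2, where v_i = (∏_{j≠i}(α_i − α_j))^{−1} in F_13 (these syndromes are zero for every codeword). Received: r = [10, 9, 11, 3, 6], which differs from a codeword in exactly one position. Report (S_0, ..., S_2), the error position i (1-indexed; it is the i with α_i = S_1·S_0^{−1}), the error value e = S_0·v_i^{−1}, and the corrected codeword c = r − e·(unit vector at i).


S = (2, 4, 8), error at position 2, error magnitude e = 2, c = [10, 7, 11, 3, 6].

Step 1: column multipliers v_i = (∏_{j≠i}(α_i − α_j))^{−1} mod 13.
  i = 1 (α = 9): (9−2)(9−7)(9−10)(9−4) = 7·2·(−1)·5 = −70 ≡ 8, so v_1 = 8^{−1} = 5 (mod 13).
  i = 2 (α = 2): (2−9)(2−7)(2−10)(2−4) = (−7)·(−5)·(−8)·(−2) = 560 ≡ 1, so v_2 = 1^{−1} = 1 (mod 13).
  i = 3 (α = 7): (7−9)(7−2)(7−10)(7−4) = (−2)·5·(−3)·3 = 90 ≡ 12, so v_3 = 12^{−1} = 12 (mod 13).
  i = 4 (α = 10): (10−9)(10−2)(10−7)(10−4) = 1·8·3·6 = 144 ≡ 1, so v_4 = 1^{−1} = 1 (mod 13).
  i = 5 (α = 4): (4−9)(4−2)(4−7)(4−10) = (−5)·2·(−3)·(−6) = −180 ≡ 2, so v_5 = 2^{−1} = 7 (mod 13).
  v = [5, 1, 12, 1, 7].
Step 2: syndromes of r = [10, 9, 11, 3, 6] (all sums mod 13).
  S_0 = Σ v_i r_i = 5·10 + 1·9 + 12·11 + 1·3 + 7·6 = 236 ≡ 2.
  S_1 = Σ v_i α_i r_i = 5·9·10 + 1·2·9 + 12·7·11 + 1·10·3 + 7·4·6 = 1590 ≡ 4.
  α_i^2 mod 13 = [3, 4, 10, 9, 3].
  S_2 = Σ v_i α_i^2 r_i = 5·3·10 + 1·4·9 + 12·10·11 + 1·9·3 + 7·3·6 = 1659 ≡ 8.
  S = (2, 4, 8) ≠ 0, so r is not a codeword (an error is present).
Step 3: locate the error. For a single error e at position i, S_ℓ = v_i·e·α_i^ℓ, so α_err = S_1/S_0.
  S_0^{−1} = 2^{−1} = 7 (mod 13), so α_err = 4·7 = 28 ≡ 2 = α_2. Error position i = 2.
  Consistency check: S_2/S_1 = 8·10 = 80 ≡ 2 = α_err ✓ (single-error assumption holds).
Step 4: error magnitude e = S_0/v_2 = S_0·∏_{j≠2}(α_2 − α_j) = 2·1 = 2 ≡ 2 (mod 13).
Step 5: correct position 2: c_2 = r_2 − e = 9 − 2 ≡ 7 (mod 13). Hence c = [10, 7, 11, 3, 6].
  Check: interpolating c through the α_i gives m(x) = 8 + 6·x (degree < 2) with m(α_i) = c_i for every i, so c is indeed a codeword.


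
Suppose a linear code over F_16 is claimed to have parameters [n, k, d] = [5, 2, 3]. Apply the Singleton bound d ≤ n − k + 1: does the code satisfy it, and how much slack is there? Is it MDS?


Singleton RHS = n − k + 1 = 4, slack = 1, bound satisfied, not MDS.

Singleton bound: d ≤ n − k + 1.
Here n = 5, k = 2, so n − k + 1 = 4.
Given d = 3, check d ≤ 4: YES.
Slack = (n − k + 1) − d = 1.
The code is NOT MDS (slack = 1 > 0).
Description: the claimed parameters are [5, 2, 3]_16; such a code would be non-MDS.
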